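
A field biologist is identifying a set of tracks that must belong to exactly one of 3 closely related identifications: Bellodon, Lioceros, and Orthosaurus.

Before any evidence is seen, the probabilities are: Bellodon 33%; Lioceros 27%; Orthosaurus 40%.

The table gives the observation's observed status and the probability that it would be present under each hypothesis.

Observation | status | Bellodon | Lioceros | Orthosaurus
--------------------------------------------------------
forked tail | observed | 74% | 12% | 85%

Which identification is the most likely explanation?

Orthosaurus

Multiply each prior by the likelihood of the observation:
  Bellodon: 0.33 × 0.74 = 0.2442
  Lioceros: 0.27 × 0.12 = 0.0324
  Orthosaurus: 0.40 × 0.85 = 0.34
Marginal likelihood of the evidence = 0.6166.
P(Bellodon | evidence) ≈ 0.2442 / 0.6166 ≈ 0.396
P(Lioceros | evidence) ≈ 0.0324 / 0.6166 ≈ 0.053
P(Orthosaurus | evidence) ≈ 0.34 / 0.6166 ≈ 0.551
The largest is 0.551, so Orthosaurus is most probable.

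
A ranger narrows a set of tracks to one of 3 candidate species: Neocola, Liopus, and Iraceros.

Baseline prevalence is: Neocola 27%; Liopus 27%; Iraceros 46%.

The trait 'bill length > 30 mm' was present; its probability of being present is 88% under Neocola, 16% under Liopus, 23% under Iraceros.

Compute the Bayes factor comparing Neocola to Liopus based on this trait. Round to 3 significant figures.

5.50

The Bayes factor is the ratio of the two likelihoods.
  Neocola: 0.88
  Liopus: 0.16
Bayes factor = 0.88 / 0.16 ≈ 5.50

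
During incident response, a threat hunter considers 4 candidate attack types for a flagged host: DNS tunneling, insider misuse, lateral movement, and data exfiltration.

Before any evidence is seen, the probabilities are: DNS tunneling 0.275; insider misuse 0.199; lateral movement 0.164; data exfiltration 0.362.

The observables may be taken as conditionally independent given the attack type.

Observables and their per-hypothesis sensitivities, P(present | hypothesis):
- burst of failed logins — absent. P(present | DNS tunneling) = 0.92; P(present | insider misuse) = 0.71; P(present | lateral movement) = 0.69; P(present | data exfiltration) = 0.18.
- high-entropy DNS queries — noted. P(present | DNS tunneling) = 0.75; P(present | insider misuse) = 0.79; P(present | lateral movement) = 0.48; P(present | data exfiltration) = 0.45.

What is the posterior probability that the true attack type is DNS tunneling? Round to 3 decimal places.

By Bayes' rule with conditional independence, the unnormalized weight for each hypothesis is prior × ∏ likelihoods (using 1 − P(present | H) for each absent observable):
  DNS tunneling: 0.275 × (1 − 0.92) × 0.75 = 0.0165
  insider misuse: 0.199 × (1 − 0.71) × 0.79 = 0.045591
  lateral movement: 0.164 × (1 − 0.69) × 0.48 = 0.024403
  data exfiltration: 0.362 × (1 − 0.18) × 0.45 = 0.13358
The unnormalized weights sum to 0.22007.
P(DNS tunneling | evidence) = 0.0165 / 0.22007 ≈ 0.075.

0.075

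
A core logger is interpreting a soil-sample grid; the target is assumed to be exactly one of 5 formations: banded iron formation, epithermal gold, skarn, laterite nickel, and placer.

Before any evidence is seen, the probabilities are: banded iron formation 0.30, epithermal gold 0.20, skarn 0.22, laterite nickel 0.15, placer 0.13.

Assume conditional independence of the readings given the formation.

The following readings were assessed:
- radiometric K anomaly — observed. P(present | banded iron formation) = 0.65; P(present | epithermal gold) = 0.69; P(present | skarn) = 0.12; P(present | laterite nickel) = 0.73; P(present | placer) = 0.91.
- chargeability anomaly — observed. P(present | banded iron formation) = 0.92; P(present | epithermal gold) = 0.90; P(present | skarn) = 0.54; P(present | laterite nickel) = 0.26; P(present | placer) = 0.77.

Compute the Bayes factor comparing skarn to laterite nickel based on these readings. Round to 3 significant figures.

The Bayes factor is the ratio of the joint likelihoods of the reading pattern under the two hypotheses.
  skarn: 0.12 × 0.54 = 0.0648
  laterite nickel: 0.73 × 0.26 = 0.1898
Bayes factor = 0.0648 / 0.1898 ≈ 0.341

0.341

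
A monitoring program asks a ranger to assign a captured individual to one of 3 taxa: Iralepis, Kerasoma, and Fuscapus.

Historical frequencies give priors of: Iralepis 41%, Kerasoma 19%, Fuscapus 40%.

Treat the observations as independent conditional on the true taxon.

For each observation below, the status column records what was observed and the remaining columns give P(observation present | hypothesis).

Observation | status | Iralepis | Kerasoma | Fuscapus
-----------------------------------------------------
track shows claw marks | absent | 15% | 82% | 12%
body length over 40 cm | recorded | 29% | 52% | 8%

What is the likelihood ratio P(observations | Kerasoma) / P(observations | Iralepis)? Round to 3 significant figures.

Joint likelihood of the evidence pattern under each hypothesis (using 1 − P(present | H) for each absent observation):
  Kerasoma: (1 − 0.82) × 0.52 = 0.0936
  Iralepis: (1 − 0.15) × 0.29 = 0.2465
Bayes factor = 0.0936 / 0.2465 ≈ 0.380

0.380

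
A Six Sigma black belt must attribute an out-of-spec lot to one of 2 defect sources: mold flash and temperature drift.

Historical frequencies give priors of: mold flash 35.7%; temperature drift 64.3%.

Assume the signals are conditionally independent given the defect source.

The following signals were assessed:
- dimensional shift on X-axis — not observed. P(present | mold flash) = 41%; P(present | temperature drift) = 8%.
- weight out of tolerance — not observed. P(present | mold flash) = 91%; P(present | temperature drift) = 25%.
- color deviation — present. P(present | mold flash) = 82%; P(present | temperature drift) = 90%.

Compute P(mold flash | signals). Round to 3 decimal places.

0.037

By Bayes' rule with conditional independence, the unnormalized weight for each hypothesis is prior × ∏ likelihoods (using 1 − P(present | H) for each absent signal):
  mold flash: 0.357 × (1 − 0.41) × (1 − 0.91) × 0.82 = 0.015544
  temperature drift: 0.643 × (1 − 0.08) × (1 − 0.25) × 0.90 = 0.3993
Normalizing constant Z = 0.015544 + 0.3993 = 0.41485.
P(mold flash | evidence) = 0.015544 / 0.41485 ≈ 0.037.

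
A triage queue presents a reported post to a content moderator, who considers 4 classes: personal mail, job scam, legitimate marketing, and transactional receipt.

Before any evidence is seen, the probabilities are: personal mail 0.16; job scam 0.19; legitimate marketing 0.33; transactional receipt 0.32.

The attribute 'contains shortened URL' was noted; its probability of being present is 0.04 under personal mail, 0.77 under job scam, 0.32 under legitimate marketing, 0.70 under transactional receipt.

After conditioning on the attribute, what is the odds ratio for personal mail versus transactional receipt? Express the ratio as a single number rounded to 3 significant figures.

0.0286

The normalizing constant cancels in an odds ratio, so compute prior × likelihood for the two hypotheses only:
  personal mail: 0.16 × 0.04 = 0.0064
  transactional receipt: 0.32 × 0.70 = 0.224
Odds(personal mail : transactional receipt) = 0.0064 / 0.224 ≈ 0.0286.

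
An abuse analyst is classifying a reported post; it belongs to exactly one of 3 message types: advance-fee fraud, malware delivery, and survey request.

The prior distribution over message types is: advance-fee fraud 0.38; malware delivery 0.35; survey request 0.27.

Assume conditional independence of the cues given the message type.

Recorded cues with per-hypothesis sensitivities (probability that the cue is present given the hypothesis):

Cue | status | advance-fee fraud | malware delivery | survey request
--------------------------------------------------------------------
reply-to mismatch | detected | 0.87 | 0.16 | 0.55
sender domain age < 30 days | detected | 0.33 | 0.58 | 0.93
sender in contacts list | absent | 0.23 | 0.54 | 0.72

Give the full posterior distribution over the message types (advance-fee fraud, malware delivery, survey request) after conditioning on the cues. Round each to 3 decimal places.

0.610, 0.109, 0.281

By Bayes' rule with conditional independence, the unnormalized weight for each hypothesis is prior × ∏ likelihoods (using 1 − P(present | H) for each absent cue):
  advance-fee fraud: 0.38 × 0.87 × 0.33 × (1 − 0.23) = 0.084005
  malware delivery: 0.35 × 0.16 × 0.58 × (1 − 0.54) = 0.014941
  survey request: 0.27 × 0.55 × 0.93 × (1 − 0.72) = 0.038669
Marginal likelihood of the evidence = 0.13762.
P(advance-fee fraud | evidence) = 0.084005 / 0.13762 ≈ 0.610
P(malware delivery | evidence) = 0.014941 / 0.13762 ≈ 0.109
P(survey request | evidence) = 0.038669 / 0.13762 ≈ 0.281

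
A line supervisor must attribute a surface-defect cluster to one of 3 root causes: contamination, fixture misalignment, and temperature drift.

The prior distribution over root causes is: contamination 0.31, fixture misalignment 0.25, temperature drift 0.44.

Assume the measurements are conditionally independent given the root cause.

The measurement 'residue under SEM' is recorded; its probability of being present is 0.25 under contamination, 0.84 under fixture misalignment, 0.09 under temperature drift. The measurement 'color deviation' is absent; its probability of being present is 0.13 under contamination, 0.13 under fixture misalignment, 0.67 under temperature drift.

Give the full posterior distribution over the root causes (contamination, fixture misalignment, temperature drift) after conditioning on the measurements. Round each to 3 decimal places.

For each hypothesis, the unnormalized posterior weight is prior × product of the measurement likelihoods (using 1 − P(present | H) for each absent measurement):
  contamination: 0.31 × 0.25 × (1 − 0.13) = 0.067425
  fixture misalignment: 0.25 × 0.84 × (1 − 0.13) = 0.1827
  temperature drift: 0.44 × 0.09 × (1 − 0.67) = 0.013068
Marginal likelihood of the evidence = 0.26319.
P(contamination | evidence) = 0.067425 / 0.26319 ≈ 0.256
P(fixture misalignment | evidence) = 0.1827 / 0.26319 ≈ 0.694
P(temperature drift | evidence) = 0.013068 / 0.26319 ≈ 0.050

0.256, 0.694, 0.050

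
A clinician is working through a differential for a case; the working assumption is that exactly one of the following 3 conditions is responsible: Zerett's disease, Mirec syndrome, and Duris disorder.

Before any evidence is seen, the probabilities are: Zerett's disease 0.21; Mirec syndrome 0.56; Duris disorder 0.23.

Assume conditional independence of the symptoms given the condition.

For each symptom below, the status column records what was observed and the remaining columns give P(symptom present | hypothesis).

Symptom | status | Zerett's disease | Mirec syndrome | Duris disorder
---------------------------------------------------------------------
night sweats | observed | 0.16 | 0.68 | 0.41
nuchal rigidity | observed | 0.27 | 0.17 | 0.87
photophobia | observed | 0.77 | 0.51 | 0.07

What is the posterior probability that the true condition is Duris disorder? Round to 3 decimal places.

0.126

For each hypothesis, the unnormalized posterior weight is prior × product of the symptom likelihoods:
  Zerett's disease: 0.21 × 0.16 × 0.27 × 0.77 = 0.0069854
  Mirec syndrome: 0.56 × 0.68 × 0.17 × 0.51 = 0.033015
  Duris disorder: 0.23 × 0.41 × 0.87 × 0.07 = 0.0057429
Normalizing constant Z = 0.0069854 + 0.033015 + 0.0057429 = 0.045744.
P(Duris disorder | evidence) = 0.0057429 / 0.045744 ≈ 0.126.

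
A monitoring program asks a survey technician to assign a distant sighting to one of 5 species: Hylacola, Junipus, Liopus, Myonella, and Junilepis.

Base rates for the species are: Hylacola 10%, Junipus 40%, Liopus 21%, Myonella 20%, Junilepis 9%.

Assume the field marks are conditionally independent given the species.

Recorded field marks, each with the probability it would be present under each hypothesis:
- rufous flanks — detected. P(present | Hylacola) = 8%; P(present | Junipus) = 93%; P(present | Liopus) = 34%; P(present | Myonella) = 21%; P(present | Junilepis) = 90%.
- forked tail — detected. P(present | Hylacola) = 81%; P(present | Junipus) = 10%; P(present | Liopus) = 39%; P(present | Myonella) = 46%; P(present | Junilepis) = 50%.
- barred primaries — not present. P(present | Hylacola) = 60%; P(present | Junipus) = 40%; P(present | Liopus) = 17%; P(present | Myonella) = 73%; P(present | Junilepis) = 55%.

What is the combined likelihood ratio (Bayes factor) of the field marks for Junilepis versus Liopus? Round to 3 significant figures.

Take the product of per-field mark likelihoods under each hypothesis (using 1 − P(present | H) for each absent field mark), then divide.
  Junilepis: 0.90 × 0.50 × (1 − 0.55) = 0.2025
  Liopus: 0.34 × 0.39 × (1 − 0.17) = 0.11006
Bayes factor = 0.2025 / 0.11006 ≈ 1.84

1.84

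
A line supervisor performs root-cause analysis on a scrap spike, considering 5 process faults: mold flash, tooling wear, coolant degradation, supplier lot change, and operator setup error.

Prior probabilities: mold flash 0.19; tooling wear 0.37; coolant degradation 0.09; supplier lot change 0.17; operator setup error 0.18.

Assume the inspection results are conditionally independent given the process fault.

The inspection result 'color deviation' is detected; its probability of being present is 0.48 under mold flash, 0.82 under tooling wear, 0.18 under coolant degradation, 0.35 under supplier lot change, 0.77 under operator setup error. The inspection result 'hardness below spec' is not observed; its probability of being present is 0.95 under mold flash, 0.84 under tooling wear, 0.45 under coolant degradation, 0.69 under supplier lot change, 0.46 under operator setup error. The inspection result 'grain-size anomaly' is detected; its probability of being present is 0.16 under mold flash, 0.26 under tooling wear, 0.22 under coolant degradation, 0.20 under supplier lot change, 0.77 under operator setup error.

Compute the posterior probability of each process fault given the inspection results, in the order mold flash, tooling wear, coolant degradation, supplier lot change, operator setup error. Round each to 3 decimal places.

By Bayes' rule with conditional independence, the unnormalized weight for each hypothesis is prior × ∏ likelihoods (using 1 − P(present | H) for each absent inspection result):
  mold flash: 0.19 × 0.48 × (1 − 0.95) × 0.16 = 0.0007296
  tooling wear: 0.37 × 0.82 × (1 − 0.84) × 0.26 = 0.012621
  coolant degradation: 0.09 × 0.18 × (1 − 0.45) × 0.22 = 0.0019602
  supplier lot change: 0.17 × 0.35 × (1 − 0.69) × 0.20 = 0.003689
  operator setup error: 0.18 × 0.77 × (1 − 0.46) × 0.77 = 0.05763
Normalizing constant Z = 0.0007296 + 0.012621 + 0.0019602 + 0.003689 + 0.05763 = 0.07663.
P(mold flash | evidence) = 0.0007296 / 0.07663 ≈ 0.010
P(tooling wear | evidence) = 0.012621 / 0.07663 ≈ 0.165
P(coolant degradation | evidence) = 0.0019602 / 0.07663 ≈ 0.026
P(supplier lot change | evidence) = 0.003689 / 0.07663 ≈ 0.048
P(operator setup error | evidence) = 0.05763 / 0.07663 ≈ 0.752

0.010, 0.165, 0.026, 0.048, 0.752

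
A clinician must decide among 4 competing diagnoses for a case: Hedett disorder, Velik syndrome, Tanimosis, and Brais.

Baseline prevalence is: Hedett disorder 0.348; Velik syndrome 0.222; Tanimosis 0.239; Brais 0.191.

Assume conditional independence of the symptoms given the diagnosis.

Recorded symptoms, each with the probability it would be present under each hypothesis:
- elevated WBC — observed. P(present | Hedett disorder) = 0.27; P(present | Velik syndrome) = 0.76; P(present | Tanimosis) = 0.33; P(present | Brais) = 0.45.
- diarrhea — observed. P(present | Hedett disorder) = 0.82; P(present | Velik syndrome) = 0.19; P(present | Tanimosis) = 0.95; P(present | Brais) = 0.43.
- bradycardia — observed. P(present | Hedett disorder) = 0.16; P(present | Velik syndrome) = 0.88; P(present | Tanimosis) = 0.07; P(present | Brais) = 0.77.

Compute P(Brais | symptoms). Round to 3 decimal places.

0.383

For each hypothesis, the unnormalized posterior weight is prior × product of the symptom likelihoods:
  Hedett disorder: 0.348 × 0.27 × 0.82 × 0.16 = 0.012328
  Velik syndrome: 0.222 × 0.76 × 0.19 × 0.88 = 0.02821
  Tanimosis: 0.239 × 0.33 × 0.95 × 0.07 = 0.0052449
  Brais: 0.191 × 0.45 × 0.43 × 0.77 = 0.028458
The unnormalized weights sum to 0.07424.
P(Brais | evidence) = 0.028458 / 0.07424 ≈ 0.383.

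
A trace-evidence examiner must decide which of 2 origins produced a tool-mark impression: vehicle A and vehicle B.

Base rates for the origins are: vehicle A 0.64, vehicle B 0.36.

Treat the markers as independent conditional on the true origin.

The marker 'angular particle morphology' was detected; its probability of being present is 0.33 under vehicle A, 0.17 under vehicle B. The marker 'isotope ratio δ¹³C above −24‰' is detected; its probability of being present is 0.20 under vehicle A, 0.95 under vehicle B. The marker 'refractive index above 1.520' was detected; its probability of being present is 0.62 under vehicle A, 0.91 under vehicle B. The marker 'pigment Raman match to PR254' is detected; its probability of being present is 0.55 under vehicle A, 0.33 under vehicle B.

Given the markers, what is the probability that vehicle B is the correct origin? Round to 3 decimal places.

0.548

Multiply each prior by the joint likelihood of the marker pattern:
  vehicle A: 0.64 × 0.33 × 0.20 × 0.62 × 0.55 = 0.014404
  vehicle B: 0.36 × 0.17 × 0.95 × 0.91 × 0.33 = 0.017459
Marginal likelihood of the evidence = 0.031863.
P(vehicle B | evidence) = 0.017459 / 0.031863 ≈ 0.548.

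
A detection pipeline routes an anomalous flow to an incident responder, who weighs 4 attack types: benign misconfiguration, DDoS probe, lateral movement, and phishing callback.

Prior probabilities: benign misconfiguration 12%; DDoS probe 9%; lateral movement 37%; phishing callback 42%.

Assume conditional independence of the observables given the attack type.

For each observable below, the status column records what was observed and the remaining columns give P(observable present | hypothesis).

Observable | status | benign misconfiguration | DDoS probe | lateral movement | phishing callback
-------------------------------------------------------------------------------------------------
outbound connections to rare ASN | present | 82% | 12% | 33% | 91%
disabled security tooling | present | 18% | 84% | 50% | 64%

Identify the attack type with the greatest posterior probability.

phishing callback

For each hypothesis, the unnormalized posterior weight is prior × product of the observable likelihoods:
  benign misconfiguration: 0.12 × 0.82 × 0.18 = 0.017712
  DDoS probe: 0.09 × 0.12 × 0.84 = 0.009072
  lateral movement: 0.37 × 0.33 × 0.50 = 0.06105
  phishing callback: 0.42 × 0.91 × 0.64 = 0.24461
Normalizing constant Z = 0.017712 + 0.009072 + 0.06105 + 0.24461 = 0.33244.
P(benign misconfiguration | evidence) ≈ 0.017712 / 0.33244 ≈ 0.053
P(DDoS probe | evidence) ≈ 0.009072 / 0.33244 ≈ 0.027
P(lateral movement | evidence) ≈ 0.06105 / 0.33244 ≈ 0.184
P(phishing callback | evidence) ≈ 0.24461 / 0.33244 ≈ 0.736
The largest is 0.736, so phishing callback is most probable.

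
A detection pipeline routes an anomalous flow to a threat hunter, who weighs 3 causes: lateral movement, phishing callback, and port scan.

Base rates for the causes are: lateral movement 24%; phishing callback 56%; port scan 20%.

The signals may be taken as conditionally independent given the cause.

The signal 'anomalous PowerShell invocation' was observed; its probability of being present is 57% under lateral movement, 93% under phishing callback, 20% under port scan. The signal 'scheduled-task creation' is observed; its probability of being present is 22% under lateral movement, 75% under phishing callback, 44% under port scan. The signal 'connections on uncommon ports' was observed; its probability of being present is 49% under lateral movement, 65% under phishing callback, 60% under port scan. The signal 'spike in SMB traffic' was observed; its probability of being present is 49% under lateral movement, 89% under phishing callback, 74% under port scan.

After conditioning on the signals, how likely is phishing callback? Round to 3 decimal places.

By Bayes' rule with conditional independence, the unnormalized weight for each hypothesis is prior × ∏ likelihoods:
  lateral movement: 0.24 × 0.57 × 0.22 × 0.49 × 0.49 = 0.007226
  phishing callback: 0.56 × 0.93 × 0.75 × 0.65 × 0.89 = 0.22596
  port scan: 0.20 × 0.20 × 0.44 × 0.60 × 0.74 = 0.0078144
Marginal likelihood of the evidence = 0.241.
P(phishing callback | evidence) = 0.22596 / 0.241 ≈ 0.938.

0.938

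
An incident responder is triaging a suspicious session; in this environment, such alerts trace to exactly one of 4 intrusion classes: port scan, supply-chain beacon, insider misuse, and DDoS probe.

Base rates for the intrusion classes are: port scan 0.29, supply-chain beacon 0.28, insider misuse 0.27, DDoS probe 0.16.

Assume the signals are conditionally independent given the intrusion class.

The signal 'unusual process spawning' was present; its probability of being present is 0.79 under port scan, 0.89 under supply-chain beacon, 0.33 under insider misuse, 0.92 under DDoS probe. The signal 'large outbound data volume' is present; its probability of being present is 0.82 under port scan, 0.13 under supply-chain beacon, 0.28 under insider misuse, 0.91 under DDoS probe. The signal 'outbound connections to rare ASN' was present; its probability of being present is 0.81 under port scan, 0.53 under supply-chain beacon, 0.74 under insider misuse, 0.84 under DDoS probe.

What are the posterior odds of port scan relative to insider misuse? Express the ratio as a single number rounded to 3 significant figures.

8.24

The normalizing constant cancels in an odds ratio, so compute prior × likelihood for the two hypotheses only:
  port scan: 0.29 × 0.79 × 0.82 × 0.81 = 0.15217
  insider misuse: 0.27 × 0.33 × 0.28 × 0.74 = 0.018462
Odds(port scan : insider misuse) = 0.15217 / 0.018462 ≈ 8.24.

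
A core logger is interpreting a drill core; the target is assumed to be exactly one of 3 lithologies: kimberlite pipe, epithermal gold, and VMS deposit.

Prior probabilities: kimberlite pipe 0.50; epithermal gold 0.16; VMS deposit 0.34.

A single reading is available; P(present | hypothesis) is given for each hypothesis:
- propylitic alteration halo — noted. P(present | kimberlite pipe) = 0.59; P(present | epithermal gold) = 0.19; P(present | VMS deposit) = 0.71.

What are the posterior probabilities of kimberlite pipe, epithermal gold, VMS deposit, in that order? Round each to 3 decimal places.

0.520, 0.054, 0.426

By Bayes' rule, the unnormalized weight for each hypothesis is prior × likelihood:
  kimberlite pipe: 0.50 × 0.59 = 0.295
  epithermal gold: 0.16 × 0.19 = 0.0304
  VMS deposit: 0.34 × 0.71 = 0.2414
The unnormalized weights sum to 0.5668.
P(kimberlite pipe | evidence) = 0.295 / 0.5668 ≈ 0.520
P(epithermal gold | evidence) = 0.0304 / 0.5668 ≈ 0.054
P(VMS deposit | evidence) = 0.2414 / 0.5668 ≈ 0.426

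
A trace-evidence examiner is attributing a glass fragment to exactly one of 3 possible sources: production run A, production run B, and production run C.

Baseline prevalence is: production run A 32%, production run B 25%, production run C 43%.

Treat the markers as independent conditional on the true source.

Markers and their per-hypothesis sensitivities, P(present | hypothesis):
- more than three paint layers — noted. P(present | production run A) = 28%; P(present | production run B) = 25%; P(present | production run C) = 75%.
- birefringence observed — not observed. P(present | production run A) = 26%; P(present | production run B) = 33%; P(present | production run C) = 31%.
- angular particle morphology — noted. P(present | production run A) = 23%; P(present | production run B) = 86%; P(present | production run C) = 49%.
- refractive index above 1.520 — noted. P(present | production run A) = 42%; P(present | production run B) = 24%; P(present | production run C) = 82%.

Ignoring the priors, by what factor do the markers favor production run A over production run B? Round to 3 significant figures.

The Bayes factor is the ratio of the joint likelihoods of the marker pattern under the two hypotheses (using 1 − P(present | H) for each absent marker).
  production run A: 0.28 × (1 − 0.26) × 0.23 × 0.42 = 0.020016
  production run B: 0.25 × (1 − 0.33) × 0.86 × 0.24 = 0.034572
Bayes factor = 0.020016 / 0.034572 ≈ 0.579

0.579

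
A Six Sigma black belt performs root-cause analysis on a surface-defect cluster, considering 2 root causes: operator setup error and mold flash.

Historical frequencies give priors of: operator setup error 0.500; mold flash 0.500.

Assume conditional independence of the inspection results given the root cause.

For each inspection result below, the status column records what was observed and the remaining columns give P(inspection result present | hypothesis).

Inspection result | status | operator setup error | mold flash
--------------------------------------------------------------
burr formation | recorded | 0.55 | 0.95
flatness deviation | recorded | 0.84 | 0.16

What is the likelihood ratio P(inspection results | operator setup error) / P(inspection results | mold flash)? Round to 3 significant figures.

Joint likelihood of the inspection result pattern under each hypothesis:
  operator setup error: 0.55 × 0.84 = 0.462
  mold flash: 0.95 × 0.16 = 0.152
Bayes factor = 0.462 / 0.152 ≈ 3.04

3.04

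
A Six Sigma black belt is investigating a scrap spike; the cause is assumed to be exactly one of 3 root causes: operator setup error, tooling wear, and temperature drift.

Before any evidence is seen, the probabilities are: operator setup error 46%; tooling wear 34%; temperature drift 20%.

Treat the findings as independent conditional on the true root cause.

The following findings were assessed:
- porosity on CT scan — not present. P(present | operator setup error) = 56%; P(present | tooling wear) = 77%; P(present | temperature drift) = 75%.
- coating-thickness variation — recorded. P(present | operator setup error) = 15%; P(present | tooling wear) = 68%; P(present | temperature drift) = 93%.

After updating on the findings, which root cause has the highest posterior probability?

tooling wear

By Bayes' rule with conditional independence, the unnormalized weight for each hypothesis is prior × ∏ likelihoods (using 1 − P(present | H) for each absent finding):
  operator setup error: 0.46 × (1 − 0.56) × 0.15 = 0.03036
  tooling wear: 0.34 × (1 − 0.77) × 0.68 = 0.053176
  temperature drift: 0.20 × (1 − 0.75) × 0.93 = 0.0465
Marginal likelihood of the evidence = 0.13004.
P(operator setup error | evidence) ≈ 0.03036 / 0.13004 ≈ 0.233
P(tooling wear | evidence) ≈ 0.053176 / 0.13004 ≈ 0.409
P(temperature drift | evidence) ≈ 0.0465 / 0.13004 ≈ 0.358
The largest is 0.409, so tooling wear is most probable.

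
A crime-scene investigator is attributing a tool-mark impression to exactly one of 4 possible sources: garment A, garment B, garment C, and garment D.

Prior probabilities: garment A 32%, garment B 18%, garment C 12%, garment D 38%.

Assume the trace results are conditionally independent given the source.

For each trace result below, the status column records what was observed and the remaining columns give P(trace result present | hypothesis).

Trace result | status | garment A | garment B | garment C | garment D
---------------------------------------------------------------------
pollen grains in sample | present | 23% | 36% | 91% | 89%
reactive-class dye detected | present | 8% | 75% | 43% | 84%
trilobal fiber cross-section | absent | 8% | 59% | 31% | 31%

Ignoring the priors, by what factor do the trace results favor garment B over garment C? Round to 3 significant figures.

0.410

Take the product of per-trace result likelihoods under each hypothesis (using 1 − P(present | H) for each absent trace result), then divide.
  garment B: 0.36 × 0.75 × (1 − 0.59) = 0.1107
  garment C: 0.91 × 0.43 × (1 − 0.31) = 0.27
Bayes factor = 0.1107 / 0.27 ≈ 0.410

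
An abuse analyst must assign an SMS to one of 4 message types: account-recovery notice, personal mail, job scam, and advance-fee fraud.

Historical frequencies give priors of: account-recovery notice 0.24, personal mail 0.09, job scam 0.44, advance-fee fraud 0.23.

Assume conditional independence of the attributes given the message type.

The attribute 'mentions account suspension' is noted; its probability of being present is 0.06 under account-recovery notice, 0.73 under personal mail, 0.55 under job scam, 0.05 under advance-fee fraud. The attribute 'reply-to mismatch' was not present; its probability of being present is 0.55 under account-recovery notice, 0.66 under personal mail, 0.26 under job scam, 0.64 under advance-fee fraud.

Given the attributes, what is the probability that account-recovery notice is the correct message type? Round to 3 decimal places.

0.031

For each hypothesis, the unnormalized posterior weight is prior × product of the attribute likelihoods (using 1 − P(present | H) for each absent attribute):
  account-recovery notice: 0.24 × 0.06 × (1 − 0.55) = 0.00648
  personal mail: 0.09 × 0.73 × (1 − 0.66) = 0.022338
  job scam: 0.44 × 0.55 × (1 − 0.26) = 0.17908
  advance-fee fraud: 0.23 × 0.05 × (1 − 0.64) = 0.00414
Marginal likelihood of the evidence = 0.21204.
P(account-recovery notice | evidence) = 0.00648 / 0.21204 ≈ 0.031.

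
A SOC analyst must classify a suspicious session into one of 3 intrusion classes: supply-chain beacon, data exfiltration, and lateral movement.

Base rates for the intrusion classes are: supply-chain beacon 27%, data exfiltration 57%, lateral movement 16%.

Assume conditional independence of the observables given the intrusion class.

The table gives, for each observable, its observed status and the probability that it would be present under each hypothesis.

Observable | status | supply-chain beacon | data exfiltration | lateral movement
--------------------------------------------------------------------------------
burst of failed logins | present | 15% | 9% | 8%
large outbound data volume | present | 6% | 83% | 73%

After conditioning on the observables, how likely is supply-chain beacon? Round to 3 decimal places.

0.045

By Bayes' rule with conditional independence, the unnormalized weight for each hypothesis is prior × ∏ likelihoods:
  supply-chain beacon: 0.27 × 0.15 × 0.06 = 0.00243
  data exfiltration: 0.57 × 0.09 × 0.83 = 0.042579
  lateral movement: 0.16 × 0.08 × 0.73 = 0.009344
The unnormalized weights sum to 0.054353.
P(supply-chain beacon | evidence) = 0.00243 / 0.054353 ≈ 0.045.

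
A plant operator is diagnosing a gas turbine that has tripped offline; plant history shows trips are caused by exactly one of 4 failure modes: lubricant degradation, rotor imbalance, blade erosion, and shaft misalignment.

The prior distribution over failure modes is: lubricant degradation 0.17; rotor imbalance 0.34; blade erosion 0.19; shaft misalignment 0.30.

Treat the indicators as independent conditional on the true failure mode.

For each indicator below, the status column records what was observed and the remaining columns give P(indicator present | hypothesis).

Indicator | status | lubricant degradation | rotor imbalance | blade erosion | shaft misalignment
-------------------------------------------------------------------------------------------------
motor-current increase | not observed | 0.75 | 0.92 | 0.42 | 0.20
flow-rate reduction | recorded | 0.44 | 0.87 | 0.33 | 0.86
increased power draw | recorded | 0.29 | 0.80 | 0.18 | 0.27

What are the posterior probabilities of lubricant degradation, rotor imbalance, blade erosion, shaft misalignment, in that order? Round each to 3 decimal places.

0.063, 0.219, 0.076, 0.643

For each hypothesis, the unnormalized posterior weight is prior × product of the indicator likelihoods (using 1 − P(present | H) for each absent indicator):
  lubricant degradation: 0.17 × (1 − 0.75) × 0.44 × 0.29 = 0.005423
  rotor imbalance: 0.34 × (1 − 0.92) × 0.87 × 0.80 = 0.018931
  blade erosion: 0.19 × (1 − 0.42) × 0.33 × 0.18 = 0.0065459
  shaft misalignment: 0.30 × (1 − 0.20) × 0.86 × 0.27 = 0.055728
Normalizing constant Z = 0.005423 + 0.018931 + 0.0065459 + 0.055728 = 0.086628.
P(lubricant degradation | evidence) = 0.005423 / 0.086628 ≈ 0.063
P(rotor imbalance | evidence) = 0.018931 / 0.086628 ≈ 0.219
P(blade erosion | evidence) = 0.0065459 / 0.086628 ≈ 0.076
P(shaft misalignment | evidence) = 0.055728 / 0.086628 ≈ 0.643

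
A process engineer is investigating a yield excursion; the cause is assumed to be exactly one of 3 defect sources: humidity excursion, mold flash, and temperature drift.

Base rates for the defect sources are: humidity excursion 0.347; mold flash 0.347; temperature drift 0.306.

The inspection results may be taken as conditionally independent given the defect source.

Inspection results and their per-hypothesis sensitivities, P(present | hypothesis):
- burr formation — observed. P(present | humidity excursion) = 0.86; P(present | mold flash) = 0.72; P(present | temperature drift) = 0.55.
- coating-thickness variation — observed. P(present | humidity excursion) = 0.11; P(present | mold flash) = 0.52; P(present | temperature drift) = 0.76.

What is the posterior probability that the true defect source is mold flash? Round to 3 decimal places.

By Bayes' rule with conditional independence, the unnormalized weight for each hypothesis is prior × ∏ likelihoods:
  humidity excursion: 0.347 × 0.86 × 0.11 = 0.032826
  mold flash: 0.347 × 0.72 × 0.52 = 0.12992
  temperature drift: 0.306 × 0.55 × 0.76 = 0.12791
Marginal likelihood of the evidence = 0.29065.
P(mold flash | evidence) = 0.12992 / 0.29065 ≈ 0.447.

0.447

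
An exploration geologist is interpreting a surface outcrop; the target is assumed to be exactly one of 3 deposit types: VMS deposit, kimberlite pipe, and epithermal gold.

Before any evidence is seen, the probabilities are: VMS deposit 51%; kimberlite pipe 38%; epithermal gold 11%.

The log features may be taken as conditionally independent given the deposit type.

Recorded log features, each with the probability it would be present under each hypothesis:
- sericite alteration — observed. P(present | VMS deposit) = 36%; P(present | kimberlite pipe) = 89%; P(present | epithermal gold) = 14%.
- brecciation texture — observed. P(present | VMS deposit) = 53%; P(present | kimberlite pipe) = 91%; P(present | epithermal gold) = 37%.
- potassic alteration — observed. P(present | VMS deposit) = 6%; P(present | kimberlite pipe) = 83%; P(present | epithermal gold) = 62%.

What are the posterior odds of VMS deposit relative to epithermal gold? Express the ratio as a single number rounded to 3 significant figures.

The normalizing constant cancels in an odds ratio, so compute prior × likelihood for the two hypotheses only:
  VMS deposit: 0.51 × 0.36 × 0.53 × 0.06 = 0.0058385
  epithermal gold: 0.11 × 0.14 × 0.37 × 0.62 = 0.0035328
Odds(VMS deposit : epithermal gold) = 0.0058385 / 0.0035328 ≈ 1.65.

1.65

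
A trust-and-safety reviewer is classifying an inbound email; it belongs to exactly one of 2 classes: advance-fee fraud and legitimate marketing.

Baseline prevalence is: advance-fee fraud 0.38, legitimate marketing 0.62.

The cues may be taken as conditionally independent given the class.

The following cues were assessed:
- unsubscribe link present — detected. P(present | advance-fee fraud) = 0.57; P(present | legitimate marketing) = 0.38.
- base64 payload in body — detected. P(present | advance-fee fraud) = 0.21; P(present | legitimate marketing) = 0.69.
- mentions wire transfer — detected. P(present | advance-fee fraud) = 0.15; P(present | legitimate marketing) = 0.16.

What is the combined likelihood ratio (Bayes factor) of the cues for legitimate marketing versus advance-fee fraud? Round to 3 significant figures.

Joint likelihood of the cue pattern under each hypothesis:
  legitimate marketing: 0.38 × 0.69 × 0.16 = 0.041952
  advance-fee fraud: 0.57 × 0.21 × 0.15 = 0.017955
Bayes factor = 0.041952 / 0.017955 ≈ 2.34

2.34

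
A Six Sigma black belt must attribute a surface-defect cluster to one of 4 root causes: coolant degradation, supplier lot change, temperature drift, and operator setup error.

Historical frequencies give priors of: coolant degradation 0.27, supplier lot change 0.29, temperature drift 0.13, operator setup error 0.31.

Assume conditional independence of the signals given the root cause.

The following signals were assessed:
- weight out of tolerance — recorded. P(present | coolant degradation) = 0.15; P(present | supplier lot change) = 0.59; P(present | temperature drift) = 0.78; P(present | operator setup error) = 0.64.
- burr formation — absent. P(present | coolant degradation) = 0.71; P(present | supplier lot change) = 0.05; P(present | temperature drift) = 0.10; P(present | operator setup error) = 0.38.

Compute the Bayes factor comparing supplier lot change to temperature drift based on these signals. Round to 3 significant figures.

0.798

The Bayes factor is the ratio of the joint likelihoods of the signal pattern under the two hypotheses (using 1 − P(present | H) for each absent signal).
  supplier lot change: 0.59 × (1 − 0.05) = 0.5605
  temperature drift: 0.78 × (1 − 0.10) = 0.702
Bayes factor = 0.5605 / 0.702 ≈ 0.798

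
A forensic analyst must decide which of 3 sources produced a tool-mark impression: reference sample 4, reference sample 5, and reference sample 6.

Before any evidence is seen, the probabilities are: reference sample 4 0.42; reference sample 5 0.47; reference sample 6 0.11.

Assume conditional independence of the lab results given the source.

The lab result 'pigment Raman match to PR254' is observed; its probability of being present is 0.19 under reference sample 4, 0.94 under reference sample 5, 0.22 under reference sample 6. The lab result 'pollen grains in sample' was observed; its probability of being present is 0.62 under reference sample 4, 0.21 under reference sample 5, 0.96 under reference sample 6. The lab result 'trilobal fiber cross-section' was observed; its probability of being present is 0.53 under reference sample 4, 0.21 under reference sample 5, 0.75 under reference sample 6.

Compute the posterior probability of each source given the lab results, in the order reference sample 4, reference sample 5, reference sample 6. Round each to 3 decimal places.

For each hypothesis, the unnormalized posterior weight is prior × product of the lab result likelihoods:
  reference sample 4: 0.42 × 0.19 × 0.62 × 0.53 = 0.026222
  reference sample 5: 0.47 × 0.94 × 0.21 × 0.21 = 0.019483
  reference sample 6: 0.11 × 0.22 × 0.96 × 0.75 = 0.017424
The unnormalized weights sum to 0.06313.
P(reference sample 4 | evidence) = 0.026222 / 0.06313 ≈ 0.415
P(reference sample 5 | evidence) = 0.019483 / 0.06313 ≈ 0.309
P(reference sample 6 | evidence) = 0.017424 / 0.06313 ≈ 0.276

0.415, 0.309, 0.276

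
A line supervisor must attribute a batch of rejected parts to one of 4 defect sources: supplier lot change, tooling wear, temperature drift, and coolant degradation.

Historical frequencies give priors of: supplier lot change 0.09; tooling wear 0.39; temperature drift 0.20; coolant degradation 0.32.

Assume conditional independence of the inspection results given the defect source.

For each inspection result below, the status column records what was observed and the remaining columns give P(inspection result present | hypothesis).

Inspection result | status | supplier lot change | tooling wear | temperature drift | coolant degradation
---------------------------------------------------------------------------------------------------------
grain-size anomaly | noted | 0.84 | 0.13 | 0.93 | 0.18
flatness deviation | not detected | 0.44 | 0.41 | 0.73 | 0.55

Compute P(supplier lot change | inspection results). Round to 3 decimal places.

By Bayes' rule with conditional independence, the unnormalized weight for each hypothesis is prior × ∏ likelihoods (using 1 − P(present | H) for each absent inspection result):
  supplier lot change: 0.09 × 0.84 × (1 − 0.44) = 0.042336
  tooling wear: 0.39 × 0.13 × (1 − 0.41) = 0.029913
  temperature drift: 0.20 × 0.93 × (1 − 0.73) = 0.05022
  coolant degradation: 0.32 × 0.18 × (1 − 0.55) = 0.02592
Marginal likelihood of the evidence = 0.14839.
P(supplier lot change | evidence) = 0.042336 / 0.14839 ≈ 0.285.

0.285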